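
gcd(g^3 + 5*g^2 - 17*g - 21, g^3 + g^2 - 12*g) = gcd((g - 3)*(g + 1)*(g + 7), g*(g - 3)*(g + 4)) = g - 3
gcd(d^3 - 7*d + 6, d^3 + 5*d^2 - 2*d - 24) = d^2 + d - 6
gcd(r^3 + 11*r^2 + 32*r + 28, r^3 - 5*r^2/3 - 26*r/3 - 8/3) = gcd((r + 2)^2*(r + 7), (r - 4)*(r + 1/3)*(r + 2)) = r + 2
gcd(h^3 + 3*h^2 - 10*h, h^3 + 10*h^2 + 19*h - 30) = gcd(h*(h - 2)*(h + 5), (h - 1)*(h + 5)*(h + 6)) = h + 5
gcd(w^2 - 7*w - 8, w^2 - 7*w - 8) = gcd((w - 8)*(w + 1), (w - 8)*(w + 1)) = w^2 - 7*w - 8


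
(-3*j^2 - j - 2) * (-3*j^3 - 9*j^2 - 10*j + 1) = 9*j^5 + 30*j^4 + 45*j^3 + 25*j^2 + 19*j - 2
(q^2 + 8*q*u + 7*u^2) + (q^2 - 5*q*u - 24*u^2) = 2*q^2 + 3*q*u - 17*u^2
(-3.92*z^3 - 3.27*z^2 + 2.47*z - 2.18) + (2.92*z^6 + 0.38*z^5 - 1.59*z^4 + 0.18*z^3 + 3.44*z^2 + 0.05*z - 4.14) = 2.92*z^6 + 0.38*z^5 - 1.59*z^4 - 3.74*z^3 + 0.17*z^2 + 2.52*z - 6.32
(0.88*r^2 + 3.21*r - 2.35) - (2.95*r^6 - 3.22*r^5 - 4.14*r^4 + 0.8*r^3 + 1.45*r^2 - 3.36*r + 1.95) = -2.95*r^6 + 3.22*r^5 + 4.14*r^4 - 0.8*r^3 - 0.57*r^2 + 6.57*r - 4.3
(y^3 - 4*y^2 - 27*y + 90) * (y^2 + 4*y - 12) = y^5 - 55*y^3 + 30*y^2 + 684*y - 1080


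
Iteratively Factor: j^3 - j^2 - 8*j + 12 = (j - 2)*(j^2 + j - 6) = (j - 2)^2*(j + 3)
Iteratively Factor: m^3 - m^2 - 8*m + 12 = (m + 3)*(m^2 - 4*m + 4) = (m - 2)*(m + 3)*(m - 2)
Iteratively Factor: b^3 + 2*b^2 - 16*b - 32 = (b + 4)*(b^2 - 2*b - 8) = (b - 4)*(b + 4)*(b + 2)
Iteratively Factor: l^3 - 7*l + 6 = (l + 3)*(l^2 - 3*l + 2) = (l - 2)*(l + 3)*(l - 1)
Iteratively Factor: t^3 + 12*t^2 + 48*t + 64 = (t + 4)*(t^2 + 8*t + 16) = (t + 4)^2*(t + 4)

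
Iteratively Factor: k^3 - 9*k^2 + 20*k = (k)*(k^2 - 9*k + 20) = k*(k - 5)*(k - 4)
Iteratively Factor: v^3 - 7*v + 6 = (v - 1)*(v^2 + v - 6) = (v - 2)*(v - 1)*(v + 3)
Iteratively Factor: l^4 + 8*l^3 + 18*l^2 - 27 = (l + 3)*(l^3 + 5*l^2 + 3*l - 9) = (l + 3)^2*(l^2 + 2*l - 3) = (l - 1)*(l + 3)^2*(l + 3)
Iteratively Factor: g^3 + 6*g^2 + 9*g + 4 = (g + 1)*(g^2 + 5*g + 4) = (g + 1)*(g + 4)*(g + 1)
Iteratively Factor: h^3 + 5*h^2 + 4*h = (h)*(h^2 + 5*h + 4) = h*(h + 1)*(h + 4)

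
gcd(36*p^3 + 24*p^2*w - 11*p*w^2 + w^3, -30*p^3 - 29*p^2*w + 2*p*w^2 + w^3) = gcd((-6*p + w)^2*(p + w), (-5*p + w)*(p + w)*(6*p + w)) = p + w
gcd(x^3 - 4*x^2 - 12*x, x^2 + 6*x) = x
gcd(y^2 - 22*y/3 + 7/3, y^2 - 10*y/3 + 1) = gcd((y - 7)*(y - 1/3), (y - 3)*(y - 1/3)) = y - 1/3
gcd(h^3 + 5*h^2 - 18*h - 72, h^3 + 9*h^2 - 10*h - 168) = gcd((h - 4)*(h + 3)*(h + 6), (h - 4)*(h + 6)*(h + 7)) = h^2 + 2*h - 24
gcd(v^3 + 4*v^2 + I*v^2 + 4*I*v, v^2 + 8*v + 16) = v + 4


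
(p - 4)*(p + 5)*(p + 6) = p^3 + 7*p^2 - 14*p - 120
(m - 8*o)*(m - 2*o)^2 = m^3 - 12*m^2*o + 36*m*o^2 - 32*o^3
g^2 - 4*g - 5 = (g - 5)*(g + 1)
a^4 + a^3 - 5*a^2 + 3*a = a*(a - 1)^2*(a + 3)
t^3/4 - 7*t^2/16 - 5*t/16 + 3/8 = (t/4 + 1/4)*(t - 2)*(t - 3/4)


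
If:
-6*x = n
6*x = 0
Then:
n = 0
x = 0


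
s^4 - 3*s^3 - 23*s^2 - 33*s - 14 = (s - 7)*(s + 1)^2*(s + 2)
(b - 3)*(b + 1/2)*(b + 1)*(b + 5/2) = b^4 + b^3 - 31*b^2/4 - 23*b/2 - 15/4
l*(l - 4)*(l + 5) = l^3 + l^2 - 20*l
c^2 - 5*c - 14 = (c - 7)*(c + 2)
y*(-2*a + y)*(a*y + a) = -2*a^2*y^2 - 2*a^2*y + a*y^3 + a*y^2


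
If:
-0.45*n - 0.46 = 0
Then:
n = -1.02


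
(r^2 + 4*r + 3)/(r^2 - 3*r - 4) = (r + 3)/(r - 4)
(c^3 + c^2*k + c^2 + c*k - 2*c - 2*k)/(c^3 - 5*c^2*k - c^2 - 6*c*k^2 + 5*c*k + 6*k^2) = (c + 2)/(c - 6*k)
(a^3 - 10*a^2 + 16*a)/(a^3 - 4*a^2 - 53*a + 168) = a*(a - 2)/(a^2 + 4*a - 21)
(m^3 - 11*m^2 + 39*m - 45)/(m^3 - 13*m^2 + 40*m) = (m^2 - 6*m + 9)/(m*(m - 8))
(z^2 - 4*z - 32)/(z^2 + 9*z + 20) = (z - 8)/(z + 5)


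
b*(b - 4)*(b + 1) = b^3 - 3*b^2 - 4*b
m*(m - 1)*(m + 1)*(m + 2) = m^4 + 2*m^3 - m^2 - 2*m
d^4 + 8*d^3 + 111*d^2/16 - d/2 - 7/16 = (d - 1/4)*(d + 1/4)*(d + 1)*(d + 7)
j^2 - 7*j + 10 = (j - 5)*(j - 2)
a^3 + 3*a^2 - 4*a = a*(a - 1)*(a + 4)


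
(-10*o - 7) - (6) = -10*o - 13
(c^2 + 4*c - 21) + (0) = c^2 + 4*c - 21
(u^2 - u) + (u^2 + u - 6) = 2*u^2 - 6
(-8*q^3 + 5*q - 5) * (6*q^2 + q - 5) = -48*q^5 - 8*q^4 + 70*q^3 - 25*q^2 - 30*q + 25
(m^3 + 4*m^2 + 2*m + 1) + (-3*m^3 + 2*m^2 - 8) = -2*m^3 + 6*m^2 + 2*m - 7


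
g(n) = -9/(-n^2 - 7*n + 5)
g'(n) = -9*(2*n + 7)/(-n^2 - 7*n + 5)^2 = 9*(-2*n - 7)/(n^2 + 7*n - 5)^2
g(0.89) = 4.45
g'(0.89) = -19.33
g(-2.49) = -0.55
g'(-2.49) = -0.07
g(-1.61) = -0.66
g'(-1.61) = -0.18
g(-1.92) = -0.61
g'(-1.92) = -0.13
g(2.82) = 0.40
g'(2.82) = -0.22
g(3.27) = 0.31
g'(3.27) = -0.15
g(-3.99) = -0.53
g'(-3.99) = 0.03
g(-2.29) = -0.57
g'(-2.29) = -0.09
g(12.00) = 0.04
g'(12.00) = -0.00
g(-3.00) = -0.53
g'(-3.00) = -0.03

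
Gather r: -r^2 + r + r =-r^2 + 2*r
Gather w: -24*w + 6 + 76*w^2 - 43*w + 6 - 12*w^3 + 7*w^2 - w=-12*w^3 + 83*w^2 - 68*w + 12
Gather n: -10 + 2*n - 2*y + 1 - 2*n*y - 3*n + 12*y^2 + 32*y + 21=n*(-2*y - 1) + 12*y^2 + 30*y + 12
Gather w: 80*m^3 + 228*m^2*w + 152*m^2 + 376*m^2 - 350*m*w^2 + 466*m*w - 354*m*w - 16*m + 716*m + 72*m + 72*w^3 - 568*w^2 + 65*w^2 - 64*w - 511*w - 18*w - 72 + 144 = 80*m^3 + 528*m^2 + 772*m + 72*w^3 + w^2*(-350*m - 503) + w*(228*m^2 + 112*m - 593) + 72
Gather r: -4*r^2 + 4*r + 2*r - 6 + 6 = -4*r^2 + 6*r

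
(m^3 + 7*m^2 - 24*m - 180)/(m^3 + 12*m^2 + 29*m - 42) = (m^2 + m - 30)/(m^2 + 6*m - 7)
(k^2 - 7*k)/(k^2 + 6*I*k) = (k - 7)/(k + 6*I)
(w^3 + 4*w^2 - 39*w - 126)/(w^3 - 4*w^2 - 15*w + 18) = (w + 7)/(w - 1)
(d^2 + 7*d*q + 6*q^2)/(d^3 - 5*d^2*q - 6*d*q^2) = (-d - 6*q)/(d*(-d + 6*q))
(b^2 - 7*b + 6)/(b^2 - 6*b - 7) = (-b^2 + 7*b - 6)/(-b^2 + 6*b + 7)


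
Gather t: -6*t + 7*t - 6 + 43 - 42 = t - 5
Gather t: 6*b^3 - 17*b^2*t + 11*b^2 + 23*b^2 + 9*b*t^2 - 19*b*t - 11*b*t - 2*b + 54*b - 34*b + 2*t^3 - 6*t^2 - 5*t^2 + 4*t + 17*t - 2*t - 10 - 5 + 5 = 6*b^3 + 34*b^2 + 18*b + 2*t^3 + t^2*(9*b - 11) + t*(-17*b^2 - 30*b + 19) - 10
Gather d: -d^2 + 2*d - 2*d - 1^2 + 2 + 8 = 9 - d^2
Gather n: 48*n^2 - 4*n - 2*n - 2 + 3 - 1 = 48*n^2 - 6*n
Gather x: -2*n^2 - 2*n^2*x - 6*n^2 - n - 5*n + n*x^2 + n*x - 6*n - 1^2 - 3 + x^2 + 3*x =-8*n^2 - 12*n + x^2*(n + 1) + x*(-2*n^2 + n + 3) - 4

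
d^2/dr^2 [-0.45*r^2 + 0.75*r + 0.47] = -0.900000000000000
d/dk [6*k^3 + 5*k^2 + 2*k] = 18*k^2 + 10*k + 2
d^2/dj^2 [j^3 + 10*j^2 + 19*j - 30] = 6*j + 20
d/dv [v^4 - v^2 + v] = 4*v^3 - 2*v + 1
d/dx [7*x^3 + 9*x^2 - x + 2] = 21*x^2 + 18*x - 1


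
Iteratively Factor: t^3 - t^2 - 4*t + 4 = (t + 2)*(t^2 - 3*t + 2) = (t - 2)*(t + 2)*(t - 1)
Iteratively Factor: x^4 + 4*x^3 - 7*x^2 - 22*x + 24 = (x + 3)*(x^3 + x^2 - 10*x + 8) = (x + 3)*(x + 4)*(x^2 - 3*x + 2) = (x - 1)*(x + 3)*(x + 4)*(x - 2)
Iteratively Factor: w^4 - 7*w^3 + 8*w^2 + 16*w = (w)*(w^3 - 7*w^2 + 8*w + 16) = w*(w - 4)*(w^2 - 3*w - 4) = w*(w - 4)^2*(w + 1)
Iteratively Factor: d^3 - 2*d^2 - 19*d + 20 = (d - 1)*(d^2 - d - 20) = (d - 5)*(d - 1)*(d + 4)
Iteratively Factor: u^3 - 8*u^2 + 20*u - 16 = (u - 2)*(u^2 - 6*u + 8) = (u - 4)*(u - 2)*(u - 2)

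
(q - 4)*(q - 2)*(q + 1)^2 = q^4 - 4*q^3 - 3*q^2 + 10*q + 8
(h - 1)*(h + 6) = h^2 + 5*h - 6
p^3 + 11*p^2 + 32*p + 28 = (p + 2)^2*(p + 7)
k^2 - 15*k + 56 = (k - 8)*(k - 7)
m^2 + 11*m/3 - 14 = (m - 7/3)*(m + 6)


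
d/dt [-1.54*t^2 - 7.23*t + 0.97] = -3.08*t - 7.23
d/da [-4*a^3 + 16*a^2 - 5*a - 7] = -12*a^2 + 32*a - 5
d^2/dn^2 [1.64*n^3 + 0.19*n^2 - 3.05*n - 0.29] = 9.84*n + 0.38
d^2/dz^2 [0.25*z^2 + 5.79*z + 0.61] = 0.500000000000000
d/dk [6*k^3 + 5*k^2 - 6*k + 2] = 18*k^2 + 10*k - 6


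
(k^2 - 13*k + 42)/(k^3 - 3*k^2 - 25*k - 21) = (k - 6)/(k^2 + 4*k + 3)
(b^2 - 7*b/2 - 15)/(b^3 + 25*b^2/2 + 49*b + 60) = (b - 6)/(b^2 + 10*b + 24)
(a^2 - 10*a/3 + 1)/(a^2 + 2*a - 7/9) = 3*(a - 3)/(3*a + 7)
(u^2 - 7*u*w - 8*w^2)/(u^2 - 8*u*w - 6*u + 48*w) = (u + w)/(u - 6)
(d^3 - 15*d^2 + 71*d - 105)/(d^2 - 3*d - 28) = (d^2 - 8*d + 15)/(d + 4)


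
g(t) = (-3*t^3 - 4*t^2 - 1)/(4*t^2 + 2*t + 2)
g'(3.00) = -0.80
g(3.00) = -2.68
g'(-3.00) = -0.84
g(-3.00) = 1.38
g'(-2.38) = -0.88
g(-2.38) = 0.84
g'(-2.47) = -0.87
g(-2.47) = 0.92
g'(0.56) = -0.73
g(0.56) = -0.64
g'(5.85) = -0.77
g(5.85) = -4.90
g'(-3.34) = -0.82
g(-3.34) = 1.66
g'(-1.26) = -1.04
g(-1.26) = -0.23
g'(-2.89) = -0.84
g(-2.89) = 1.28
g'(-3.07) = -0.83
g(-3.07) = 1.43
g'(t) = (-8*t - 2)*(-3*t^3 - 4*t^2 - 1)/(4*t^2 + 2*t + 2)^2 + (-9*t^2 - 8*t)/(4*t^2 + 2*t + 2)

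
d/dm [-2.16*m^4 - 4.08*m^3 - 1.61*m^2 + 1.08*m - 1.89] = -8.64*m^3 - 12.24*m^2 - 3.22*m + 1.08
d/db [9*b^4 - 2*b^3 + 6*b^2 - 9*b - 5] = 36*b^3 - 6*b^2 + 12*b - 9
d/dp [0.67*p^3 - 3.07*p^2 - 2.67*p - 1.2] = 2.01*p^2 - 6.14*p - 2.67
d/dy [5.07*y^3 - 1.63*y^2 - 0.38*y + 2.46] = 15.21*y^2 - 3.26*y - 0.38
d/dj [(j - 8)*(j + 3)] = 2*j - 5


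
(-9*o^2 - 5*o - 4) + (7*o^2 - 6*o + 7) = -2*o^2 - 11*o + 3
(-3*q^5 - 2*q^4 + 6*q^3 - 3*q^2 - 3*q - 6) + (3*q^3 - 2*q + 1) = -3*q^5 - 2*q^4 + 9*q^3 - 3*q^2 - 5*q - 5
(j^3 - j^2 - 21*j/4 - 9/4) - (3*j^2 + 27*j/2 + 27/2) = j^3 - 4*j^2 - 75*j/4 - 63/4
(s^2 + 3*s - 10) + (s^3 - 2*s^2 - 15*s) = s^3 - s^2 - 12*s - 10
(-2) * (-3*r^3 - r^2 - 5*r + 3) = 6*r^3 + 2*r^2 + 10*r - 6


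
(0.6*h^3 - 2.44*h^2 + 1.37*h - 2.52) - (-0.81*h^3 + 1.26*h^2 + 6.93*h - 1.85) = 1.41*h^3 - 3.7*h^2 - 5.56*h - 0.67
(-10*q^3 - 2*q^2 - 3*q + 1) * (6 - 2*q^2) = 20*q^5 + 4*q^4 - 54*q^3 - 14*q^2 - 18*q + 6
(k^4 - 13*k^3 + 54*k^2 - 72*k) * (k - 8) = k^5 - 21*k^4 + 158*k^3 - 504*k^2 + 576*k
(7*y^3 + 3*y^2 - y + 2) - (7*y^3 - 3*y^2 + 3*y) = 6*y^2 - 4*y + 2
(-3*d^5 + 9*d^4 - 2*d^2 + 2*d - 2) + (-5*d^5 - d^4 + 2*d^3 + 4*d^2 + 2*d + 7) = -8*d^5 + 8*d^4 + 2*d^3 + 2*d^2 + 4*d + 5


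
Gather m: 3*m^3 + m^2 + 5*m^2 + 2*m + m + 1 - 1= 3*m^3 + 6*m^2 + 3*m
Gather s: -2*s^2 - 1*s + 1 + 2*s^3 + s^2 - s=2*s^3 - s^2 - 2*s + 1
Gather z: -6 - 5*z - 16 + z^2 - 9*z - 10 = z^2 - 14*z - 32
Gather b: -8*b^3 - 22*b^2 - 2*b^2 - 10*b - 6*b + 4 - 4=-8*b^3 - 24*b^2 - 16*b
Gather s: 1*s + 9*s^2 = 9*s^2 + s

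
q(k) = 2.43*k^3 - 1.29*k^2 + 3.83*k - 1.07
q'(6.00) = 250.79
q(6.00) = 500.35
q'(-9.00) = 617.54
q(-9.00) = -1911.50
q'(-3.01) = 77.64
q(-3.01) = -90.55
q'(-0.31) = 5.33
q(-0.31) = -2.45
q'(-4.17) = 141.35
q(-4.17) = -215.68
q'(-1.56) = 25.60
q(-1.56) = -19.41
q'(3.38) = 78.39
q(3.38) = 90.97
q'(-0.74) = 9.73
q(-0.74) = -5.60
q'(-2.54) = 57.42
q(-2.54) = -58.94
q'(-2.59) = 59.41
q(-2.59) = -61.86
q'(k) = 7.29*k^2 - 2.58*k + 3.83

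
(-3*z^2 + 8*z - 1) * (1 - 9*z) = 27*z^3 - 75*z^2 + 17*z - 1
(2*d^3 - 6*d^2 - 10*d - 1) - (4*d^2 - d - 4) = 2*d^3 - 10*d^2 - 9*d + 3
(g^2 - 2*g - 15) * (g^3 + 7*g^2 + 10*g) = g^5 + 5*g^4 - 19*g^3 - 125*g^2 - 150*g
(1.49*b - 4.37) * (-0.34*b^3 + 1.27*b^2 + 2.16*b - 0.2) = -0.5066*b^4 + 3.3781*b^3 - 2.3315*b^2 - 9.7372*b + 0.874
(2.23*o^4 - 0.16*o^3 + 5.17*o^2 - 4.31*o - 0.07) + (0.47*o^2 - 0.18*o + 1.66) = 2.23*o^4 - 0.16*o^3 + 5.64*o^2 - 4.49*o + 1.59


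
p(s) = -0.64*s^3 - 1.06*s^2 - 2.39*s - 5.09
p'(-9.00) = -138.83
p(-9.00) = 397.12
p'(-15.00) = -402.59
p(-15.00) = 1952.26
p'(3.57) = -34.43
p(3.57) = -56.25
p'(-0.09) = -2.21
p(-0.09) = -4.88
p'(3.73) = -37.01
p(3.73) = -61.97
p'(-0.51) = -1.81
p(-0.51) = -4.06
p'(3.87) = -39.35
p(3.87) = -67.31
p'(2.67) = -21.74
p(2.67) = -31.21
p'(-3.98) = -24.37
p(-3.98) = 27.98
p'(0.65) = -4.58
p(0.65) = -7.27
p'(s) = -1.92*s^2 - 2.12*s - 2.39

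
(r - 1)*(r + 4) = r^2 + 3*r - 4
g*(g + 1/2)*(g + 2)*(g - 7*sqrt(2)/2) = g^4 - 7*sqrt(2)*g^3/2 + 5*g^3/2 - 35*sqrt(2)*g^2/4 + g^2 - 7*sqrt(2)*g/2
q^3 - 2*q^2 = q^2*(q - 2)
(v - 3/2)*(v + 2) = v^2 + v/2 - 3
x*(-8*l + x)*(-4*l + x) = 32*l^2*x - 12*l*x^2 + x^3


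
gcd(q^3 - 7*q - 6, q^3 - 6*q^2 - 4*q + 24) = q + 2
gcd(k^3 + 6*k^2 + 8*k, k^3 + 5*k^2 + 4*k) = k^2 + 4*k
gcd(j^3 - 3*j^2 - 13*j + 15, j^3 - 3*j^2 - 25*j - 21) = j + 3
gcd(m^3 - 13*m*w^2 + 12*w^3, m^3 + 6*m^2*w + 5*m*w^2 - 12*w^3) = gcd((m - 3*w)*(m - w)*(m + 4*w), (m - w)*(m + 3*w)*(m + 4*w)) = -m^2 - 3*m*w + 4*w^2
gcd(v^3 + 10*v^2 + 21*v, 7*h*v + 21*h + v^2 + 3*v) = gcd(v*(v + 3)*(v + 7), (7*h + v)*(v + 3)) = v + 3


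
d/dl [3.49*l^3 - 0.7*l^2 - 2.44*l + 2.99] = 10.47*l^2 - 1.4*l - 2.44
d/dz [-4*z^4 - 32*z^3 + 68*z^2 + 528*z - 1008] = -16*z^3 - 96*z^2 + 136*z + 528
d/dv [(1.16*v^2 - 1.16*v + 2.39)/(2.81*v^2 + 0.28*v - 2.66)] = (3.5844*v^2 - 19.603*v + 2.4164)/(7.8961*v^4 + 1.5736*v^3 - 14.8708*v^2 - 1.4896*v + 7.0756)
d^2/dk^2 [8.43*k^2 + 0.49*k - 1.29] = 16.8600000000000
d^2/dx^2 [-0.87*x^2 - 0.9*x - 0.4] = -1.74000000000000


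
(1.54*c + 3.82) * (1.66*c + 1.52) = 2.5564*c^2 + 8.682*c + 5.8064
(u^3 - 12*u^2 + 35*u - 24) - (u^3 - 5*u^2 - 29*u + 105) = -7*u^2 + 64*u - 129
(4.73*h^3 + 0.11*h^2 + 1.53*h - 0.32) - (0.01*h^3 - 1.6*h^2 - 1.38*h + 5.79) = 4.72*h^3 + 1.71*h^2 + 2.91*h - 6.11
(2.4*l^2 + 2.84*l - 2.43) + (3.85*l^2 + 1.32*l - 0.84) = 6.25*l^2 + 4.16*l - 3.27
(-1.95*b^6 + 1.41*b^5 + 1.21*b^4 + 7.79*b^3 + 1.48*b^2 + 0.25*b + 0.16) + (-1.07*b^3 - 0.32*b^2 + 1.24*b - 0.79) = -1.95*b^6 + 1.41*b^5 + 1.21*b^4 + 6.72*b^3 + 1.16*b^2 + 1.49*b - 0.63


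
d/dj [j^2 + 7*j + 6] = 2*j + 7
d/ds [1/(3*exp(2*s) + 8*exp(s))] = 2*(-3*exp(s) - 4)*exp(-s)/(3*exp(s) + 8)^2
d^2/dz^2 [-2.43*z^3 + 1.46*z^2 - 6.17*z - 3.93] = 2.92 - 14.58*z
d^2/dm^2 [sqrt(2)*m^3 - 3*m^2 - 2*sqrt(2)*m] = 6*sqrt(2)*m - 6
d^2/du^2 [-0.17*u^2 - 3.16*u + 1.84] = -0.340000000000000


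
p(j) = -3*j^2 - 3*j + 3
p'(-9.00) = 51.00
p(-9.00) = -213.00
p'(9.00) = -57.00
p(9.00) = -267.00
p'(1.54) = -12.24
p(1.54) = -8.73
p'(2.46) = -17.76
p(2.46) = -22.53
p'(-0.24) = -1.56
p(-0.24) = 3.55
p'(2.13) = -15.78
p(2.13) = -17.00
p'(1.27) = -10.62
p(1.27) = -5.65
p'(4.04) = -27.24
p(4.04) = -58.08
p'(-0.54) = 0.24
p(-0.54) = 3.75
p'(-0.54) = 0.24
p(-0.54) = 3.75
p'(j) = -6*j - 3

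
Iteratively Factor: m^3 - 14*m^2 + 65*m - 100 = (m - 4)*(m^2 - 10*m + 25) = (m - 5)*(m - 4)*(m - 5)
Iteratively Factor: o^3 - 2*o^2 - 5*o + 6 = (o + 2)*(o^2 - 4*o + 3) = (o - 1)*(o + 2)*(o - 3)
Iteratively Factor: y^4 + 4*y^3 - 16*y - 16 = (y + 2)*(y^3 + 2*y^2 - 4*y - 8) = (y - 2)*(y + 2)*(y^2 + 4*y + 4) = (y - 2)*(y + 2)^2*(y + 2)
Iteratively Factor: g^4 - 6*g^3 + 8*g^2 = (g)*(g^3 - 6*g^2 + 8*g) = g*(g - 4)*(g^2 - 2*g) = g*(g - 4)*(g - 2)*(g)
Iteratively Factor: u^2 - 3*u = (u)*(u - 3)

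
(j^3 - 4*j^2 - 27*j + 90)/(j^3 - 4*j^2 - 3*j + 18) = (j^2 - j - 30)/(j^2 - j - 6)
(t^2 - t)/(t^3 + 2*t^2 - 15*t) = (t - 1)/(t^2 + 2*t - 15)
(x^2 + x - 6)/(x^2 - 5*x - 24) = (x - 2)/(x - 8)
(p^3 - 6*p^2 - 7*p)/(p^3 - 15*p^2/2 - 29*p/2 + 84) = 2*p*(p^2 - 6*p - 7)/(2*p^3 - 15*p^2 - 29*p + 168)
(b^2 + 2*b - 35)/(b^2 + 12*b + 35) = (b - 5)/(b + 5)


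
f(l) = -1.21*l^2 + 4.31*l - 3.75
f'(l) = 4.31 - 2.42*l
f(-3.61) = -35.08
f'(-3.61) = 13.05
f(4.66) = -9.94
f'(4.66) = -6.97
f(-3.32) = -31.40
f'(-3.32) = 12.34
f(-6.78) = -88.59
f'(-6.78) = 20.72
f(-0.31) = -5.20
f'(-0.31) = 5.06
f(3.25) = -2.52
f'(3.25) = -3.56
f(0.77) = -1.15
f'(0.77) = 2.45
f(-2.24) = -19.48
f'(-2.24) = 9.73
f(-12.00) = -229.71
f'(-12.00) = 33.35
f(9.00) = -62.97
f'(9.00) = -17.47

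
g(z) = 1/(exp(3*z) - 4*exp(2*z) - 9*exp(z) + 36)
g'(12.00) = 0.00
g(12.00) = 0.00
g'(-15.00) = 0.00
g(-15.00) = 0.03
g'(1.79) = -0.11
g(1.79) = 0.02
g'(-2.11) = 0.00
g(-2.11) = 0.03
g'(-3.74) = 0.00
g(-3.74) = 0.03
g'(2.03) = -0.03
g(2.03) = 0.01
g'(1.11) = 427.93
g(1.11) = -4.99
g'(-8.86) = 0.00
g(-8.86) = 0.03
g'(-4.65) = 0.00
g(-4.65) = 0.03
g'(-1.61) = 0.00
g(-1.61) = 0.03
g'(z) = (-3*exp(3*z) + 8*exp(2*z) + 9*exp(z))/(exp(3*z) - 4*exp(2*z) - 9*exp(z) + 36)^2 = (-3*exp(2*z) + 8*exp(z) + 9)*exp(z)/(exp(3*z) - 4*exp(2*z) - 9*exp(z) + 36)^2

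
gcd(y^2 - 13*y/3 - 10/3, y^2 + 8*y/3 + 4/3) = y + 2/3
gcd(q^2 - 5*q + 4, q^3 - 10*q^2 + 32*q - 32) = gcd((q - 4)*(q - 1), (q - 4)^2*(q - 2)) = q - 4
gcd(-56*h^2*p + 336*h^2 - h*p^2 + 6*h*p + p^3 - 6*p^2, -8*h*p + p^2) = -8*h + p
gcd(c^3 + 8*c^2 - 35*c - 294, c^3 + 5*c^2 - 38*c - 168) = c^2 + c - 42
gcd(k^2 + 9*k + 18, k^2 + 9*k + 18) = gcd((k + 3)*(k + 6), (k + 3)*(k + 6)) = k^2 + 9*k + 18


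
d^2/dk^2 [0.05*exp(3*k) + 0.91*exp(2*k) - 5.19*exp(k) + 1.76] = (0.45*exp(2*k) + 3.64*exp(k) - 5.19)*exp(k)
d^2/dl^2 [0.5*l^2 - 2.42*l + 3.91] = 1.00000000000000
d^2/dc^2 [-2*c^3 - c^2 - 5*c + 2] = -12*c - 2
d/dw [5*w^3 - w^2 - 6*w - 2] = 15*w^2 - 2*w - 6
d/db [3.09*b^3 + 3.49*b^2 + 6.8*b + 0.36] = 9.27*b^2 + 6.98*b + 6.8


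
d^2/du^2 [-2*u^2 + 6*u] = -4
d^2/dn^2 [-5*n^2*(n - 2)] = 20 - 30*n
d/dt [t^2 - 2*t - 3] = 2*t - 2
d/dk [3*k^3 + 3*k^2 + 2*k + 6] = 9*k^2 + 6*k + 2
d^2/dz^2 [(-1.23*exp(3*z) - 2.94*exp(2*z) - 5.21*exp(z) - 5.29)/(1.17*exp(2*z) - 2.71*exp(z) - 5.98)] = (-1.683747*exp(6*z) + 11.699883*exp(5*z) - 35.375163*exp(4*z) - 368.621415*exp(3*z) - 707.197491*exp(2*z) - 523.008431*exp(z) - 100.583002)*exp(z)/(1.601613*exp(6*z) - 11.129157*exp(5*z) + 1.219725*exp(4*z) + 93.862205*exp(3*z) - 6.23415000000001*exp(2*z) - 290.732052*exp(z) - 213.847192)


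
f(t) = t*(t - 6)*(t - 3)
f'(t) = t*(t - 6) + t*(t - 3) + (t - 6)*(t - 3) = 3*t^2 - 18*t + 18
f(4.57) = -10.26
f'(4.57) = -1.61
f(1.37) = 10.34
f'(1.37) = -1.03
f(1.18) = 10.35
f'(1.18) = 0.94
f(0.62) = 7.94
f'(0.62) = 7.99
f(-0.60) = -14.26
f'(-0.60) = 29.88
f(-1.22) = -37.17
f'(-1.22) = 44.43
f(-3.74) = -245.52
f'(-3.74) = 127.28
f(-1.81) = -67.99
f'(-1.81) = 60.41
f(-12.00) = -3240.00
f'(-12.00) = 666.00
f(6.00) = 0.00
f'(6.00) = 18.00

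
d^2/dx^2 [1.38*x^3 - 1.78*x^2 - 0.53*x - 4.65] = 8.28*x - 3.56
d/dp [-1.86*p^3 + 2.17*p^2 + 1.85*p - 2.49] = -5.58*p^2 + 4.34*p + 1.85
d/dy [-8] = 0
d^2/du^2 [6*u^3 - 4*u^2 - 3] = 36*u - 8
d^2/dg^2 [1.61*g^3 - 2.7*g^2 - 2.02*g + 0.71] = 9.66*g - 5.4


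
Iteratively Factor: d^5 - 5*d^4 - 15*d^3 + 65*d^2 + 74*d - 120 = (d + 3)*(d^4 - 8*d^3 + 9*d^2 + 38*d - 40) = (d + 2)*(d + 3)*(d^3 - 10*d^2 + 29*d - 20) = (d - 1)*(d + 2)*(d + 3)*(d^2 - 9*d + 20) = (d - 5)*(d - 1)*(d + 2)*(d + 3)*(d - 4)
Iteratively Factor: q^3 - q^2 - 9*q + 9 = (q + 3)*(q^2 - 4*q + 3) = (q - 1)*(q + 3)*(q - 3)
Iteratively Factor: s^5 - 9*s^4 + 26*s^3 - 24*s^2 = (s)*(s^4 - 9*s^3 + 26*s^2 - 24*s) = s*(s - 4)*(s^3 - 5*s^2 + 6*s) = s*(s - 4)*(s - 3)*(s^2 - 2*s) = s*(s - 4)*(s - 3)*(s - 2)*(s)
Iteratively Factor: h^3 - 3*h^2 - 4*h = (h - 4)*(h^2 + h) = (h - 4)*(h + 1)*(h)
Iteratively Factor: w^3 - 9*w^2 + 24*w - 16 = (w - 4)*(w^2 - 5*w + 4) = (w - 4)^2*(w - 1)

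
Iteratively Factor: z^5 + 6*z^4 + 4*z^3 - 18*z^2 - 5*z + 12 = (z + 4)*(z^4 + 2*z^3 - 4*z^2 - 2*z + 3) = (z - 1)*(z + 4)*(z^3 + 3*z^2 - z - 3) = (z - 1)^2*(z + 4)*(z^2 + 4*z + 3) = (z - 1)^2*(z + 1)*(z + 4)*(z + 3)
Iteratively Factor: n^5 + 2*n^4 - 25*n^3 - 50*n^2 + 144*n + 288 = (n - 3)*(n^4 + 5*n^3 - 10*n^2 - 80*n - 96) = (n - 3)*(n + 4)*(n^3 + n^2 - 14*n - 24) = (n - 3)*(n + 3)*(n + 4)*(n^2 - 2*n - 8) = (n - 4)*(n - 3)*(n + 3)*(n + 4)*(n + 2)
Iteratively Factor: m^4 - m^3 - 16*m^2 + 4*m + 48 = (m + 2)*(m^3 - 3*m^2 - 10*m + 24) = (m + 2)*(m + 3)*(m^2 - 6*m + 8) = (m - 2)*(m + 2)*(m + 3)*(m - 4)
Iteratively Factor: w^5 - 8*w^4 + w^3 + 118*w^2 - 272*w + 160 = (w + 4)*(w^4 - 12*w^3 + 49*w^2 - 78*w + 40) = (w - 2)*(w + 4)*(w^3 - 10*w^2 + 29*w - 20) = (w - 2)*(w - 1)*(w + 4)*(w^2 - 9*w + 20) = (w - 5)*(w - 2)*(w - 1)*(w + 4)*(w - 4)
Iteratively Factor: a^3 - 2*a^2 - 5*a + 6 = (a - 3)*(a^2 + a - 2) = (a - 3)*(a + 2)*(a - 1)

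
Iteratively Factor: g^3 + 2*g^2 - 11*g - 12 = (g - 3)*(g^2 + 5*g + 4) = (g - 3)*(g + 4)*(g + 1)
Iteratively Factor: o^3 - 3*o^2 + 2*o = (o - 2)*(o^2 - o) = (o - 2)*(o - 1)*(o)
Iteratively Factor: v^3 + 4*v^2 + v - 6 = (v + 2)*(v^2 + 2*v - 3) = (v - 1)*(v + 2)*(v + 3)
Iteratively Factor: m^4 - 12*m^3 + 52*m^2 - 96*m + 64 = (m - 4)*(m^3 - 8*m^2 + 20*m - 16) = (m - 4)^2*(m^2 - 4*m + 4) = (m - 4)^2*(m - 2)*(m - 2)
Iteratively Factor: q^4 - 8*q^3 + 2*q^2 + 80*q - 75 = (q - 5)*(q^3 - 3*q^2 - 13*q + 15) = (q - 5)*(q + 3)*(q^2 - 6*q + 5) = (q - 5)*(q - 1)*(q + 3)*(q - 5)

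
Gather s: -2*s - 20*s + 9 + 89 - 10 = 88 - 22*s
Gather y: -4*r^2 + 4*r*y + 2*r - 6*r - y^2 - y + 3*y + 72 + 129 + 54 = -4*r^2 - 4*r - y^2 + y*(4*r + 2) + 255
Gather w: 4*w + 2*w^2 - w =2*w^2 + 3*w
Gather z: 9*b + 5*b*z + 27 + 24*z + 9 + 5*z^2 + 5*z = 9*b + 5*z^2 + z*(5*b + 29) + 36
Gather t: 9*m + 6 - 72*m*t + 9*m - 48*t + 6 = 18*m + t*(-72*m - 48) + 12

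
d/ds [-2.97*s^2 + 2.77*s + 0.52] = 2.77 - 5.94*s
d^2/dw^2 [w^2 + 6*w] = 2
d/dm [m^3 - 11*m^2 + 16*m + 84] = 3*m^2 - 22*m + 16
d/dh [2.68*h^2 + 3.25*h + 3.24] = 5.36*h + 3.25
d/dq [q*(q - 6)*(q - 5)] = 3*q^2 - 22*q + 30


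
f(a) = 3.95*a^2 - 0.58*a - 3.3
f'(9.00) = 70.52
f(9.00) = 311.43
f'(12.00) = 94.22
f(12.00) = 558.54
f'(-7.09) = -56.59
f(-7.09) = 199.37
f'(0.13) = 0.45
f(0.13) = -3.31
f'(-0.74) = -6.43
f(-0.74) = -0.71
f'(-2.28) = -18.59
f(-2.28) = 18.56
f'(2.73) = 20.99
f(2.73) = 24.56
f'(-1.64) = -13.54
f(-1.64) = 8.28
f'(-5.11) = -40.95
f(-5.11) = 102.81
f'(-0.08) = -1.21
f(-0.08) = -3.23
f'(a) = 7.9*a - 0.58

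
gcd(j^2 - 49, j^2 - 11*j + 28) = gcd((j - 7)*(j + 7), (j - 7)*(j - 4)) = j - 7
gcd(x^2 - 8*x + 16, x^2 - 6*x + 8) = x - 4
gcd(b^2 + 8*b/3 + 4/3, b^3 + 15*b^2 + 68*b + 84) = b + 2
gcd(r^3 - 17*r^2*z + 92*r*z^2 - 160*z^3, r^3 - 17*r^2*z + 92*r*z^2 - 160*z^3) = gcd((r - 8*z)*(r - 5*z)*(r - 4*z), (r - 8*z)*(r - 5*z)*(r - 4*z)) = -r^3 + 17*r^2*z - 92*r*z^2 + 160*z^3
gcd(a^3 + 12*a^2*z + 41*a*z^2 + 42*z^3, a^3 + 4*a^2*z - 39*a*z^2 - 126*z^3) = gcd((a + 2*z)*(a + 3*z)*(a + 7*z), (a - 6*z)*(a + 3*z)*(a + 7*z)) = a^2 + 10*a*z + 21*z^2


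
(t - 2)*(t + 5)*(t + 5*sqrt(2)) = t^3 + 3*t^2 + 5*sqrt(2)*t^2 - 10*t + 15*sqrt(2)*t - 50*sqrt(2)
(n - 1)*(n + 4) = n^2 + 3*n - 4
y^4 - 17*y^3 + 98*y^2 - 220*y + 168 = (y - 7)*(y - 6)*(y - 2)^2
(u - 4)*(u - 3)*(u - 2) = u^3 - 9*u^2 + 26*u - 24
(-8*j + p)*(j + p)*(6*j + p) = -48*j^3 - 50*j^2*p - j*p^2 + p^3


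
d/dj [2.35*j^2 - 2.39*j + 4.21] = 4.7*j - 2.39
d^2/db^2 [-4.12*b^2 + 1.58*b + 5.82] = -8.24000000000000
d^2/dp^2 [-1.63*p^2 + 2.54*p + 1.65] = -3.26000000000000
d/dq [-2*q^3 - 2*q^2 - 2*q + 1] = -6*q^2 - 4*q - 2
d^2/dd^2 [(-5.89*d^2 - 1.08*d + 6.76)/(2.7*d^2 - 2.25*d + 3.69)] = (-87.3099*d^3 + 647.77482*d^2 - 181.84176*d - 244.585818)/(19.683*d^6 - 49.2075*d^5 + 121.70655*d^4 - 145.891125*d^3 + 166.332285*d^2 - 91.908675*d + 50.243409)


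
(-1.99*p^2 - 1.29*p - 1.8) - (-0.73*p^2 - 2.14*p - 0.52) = -1.26*p^2 + 0.85*p - 1.28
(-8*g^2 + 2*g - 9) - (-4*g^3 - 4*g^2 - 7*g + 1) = 4*g^3 - 4*g^2 + 9*g - 10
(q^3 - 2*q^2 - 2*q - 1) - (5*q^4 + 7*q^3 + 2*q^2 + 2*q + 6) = -5*q^4 - 6*q^3 - 4*q^2 - 4*q - 7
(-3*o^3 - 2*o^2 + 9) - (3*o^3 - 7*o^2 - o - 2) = -6*o^3 + 5*o^2 + o + 11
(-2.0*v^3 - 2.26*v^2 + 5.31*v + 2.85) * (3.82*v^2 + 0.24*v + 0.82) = -7.64*v^5 - 9.1132*v^4 + 18.1018*v^3 + 10.3082*v^2 + 5.0382*v + 2.337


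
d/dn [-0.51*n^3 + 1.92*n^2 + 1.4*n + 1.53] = -1.53*n^2 + 3.84*n + 1.4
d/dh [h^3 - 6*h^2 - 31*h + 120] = 3*h^2 - 12*h - 31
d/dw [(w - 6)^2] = 2*w - 12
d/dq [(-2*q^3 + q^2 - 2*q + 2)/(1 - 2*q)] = 2*(4*q^3 - 4*q^2 + q + 1)/(4*q^2 - 4*q + 1)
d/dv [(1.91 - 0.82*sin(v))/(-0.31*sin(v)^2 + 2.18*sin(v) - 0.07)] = (-0.2542*sin(v)^2 + 1.1842*sin(v) - 4.1064)*cos(v)/(0.0961*sin(v)^4 - 1.3516*sin(v)^3 + 4.7958*sin(v)^2 - 0.3052*sin(v) + 0.0049)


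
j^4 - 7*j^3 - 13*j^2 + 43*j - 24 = (j - 8)*(j - 1)^2*(j + 3)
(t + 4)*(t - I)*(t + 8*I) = t^3 + 4*t^2 + 7*I*t^2 + 8*t + 28*I*t + 32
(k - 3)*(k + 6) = k^2 + 3*k - 18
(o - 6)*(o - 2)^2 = o^3 - 10*o^2 + 28*o - 24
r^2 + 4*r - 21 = (r - 3)*(r + 7)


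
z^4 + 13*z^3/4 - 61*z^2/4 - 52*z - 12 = (z - 4)*(z + 1/4)*(z + 3)*(z + 4)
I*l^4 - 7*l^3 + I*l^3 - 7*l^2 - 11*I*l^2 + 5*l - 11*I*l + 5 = (l + I)^2*(l + 5*I)*(I*l + I)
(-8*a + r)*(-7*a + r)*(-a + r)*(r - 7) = -56*a^3*r + 392*a^3 + 71*a^2*r^2 - 497*a^2*r - 16*a*r^3 + 112*a*r^2 + r^4 - 7*r^3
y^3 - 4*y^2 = y^2*(y - 4)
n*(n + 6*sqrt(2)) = n^2 + 6*sqrt(2)*n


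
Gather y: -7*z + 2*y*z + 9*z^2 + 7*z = 2*y*z + 9*z^2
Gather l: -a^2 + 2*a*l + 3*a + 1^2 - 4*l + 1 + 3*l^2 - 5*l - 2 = -a^2 + 3*a + 3*l^2 + l*(2*a - 9)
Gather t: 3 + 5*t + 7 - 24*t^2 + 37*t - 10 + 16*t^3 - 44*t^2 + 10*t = 16*t^3 - 68*t^2 + 52*t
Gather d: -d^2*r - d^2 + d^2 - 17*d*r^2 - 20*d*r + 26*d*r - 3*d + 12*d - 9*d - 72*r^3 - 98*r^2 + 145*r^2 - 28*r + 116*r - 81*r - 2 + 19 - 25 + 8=-d^2*r + d*(-17*r^2 + 6*r) - 72*r^3 + 47*r^2 + 7*r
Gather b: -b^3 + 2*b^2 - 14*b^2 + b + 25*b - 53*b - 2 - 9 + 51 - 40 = -b^3 - 12*b^2 - 27*b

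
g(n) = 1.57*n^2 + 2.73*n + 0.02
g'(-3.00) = -6.69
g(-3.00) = 5.96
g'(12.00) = 40.41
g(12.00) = 258.86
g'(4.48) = 16.80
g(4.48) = 43.76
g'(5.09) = 18.71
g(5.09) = 54.59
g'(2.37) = 10.17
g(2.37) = 15.31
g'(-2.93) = -6.47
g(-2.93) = 5.50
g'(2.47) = 10.49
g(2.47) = 16.34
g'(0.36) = 3.86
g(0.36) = 1.21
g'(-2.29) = -4.46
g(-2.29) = 2.00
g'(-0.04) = 2.60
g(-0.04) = -0.09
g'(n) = 3.14*n + 2.73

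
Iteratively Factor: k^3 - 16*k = (k)*(k^2 - 16) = k*(k - 4)*(k + 4)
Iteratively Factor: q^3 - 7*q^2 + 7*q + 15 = (q + 1)*(q^2 - 8*q + 15) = (q - 5)*(q + 1)*(q - 3)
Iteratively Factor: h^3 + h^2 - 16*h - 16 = (h - 4)*(h^2 + 5*h + 4) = (h - 4)*(h + 1)*(h + 4)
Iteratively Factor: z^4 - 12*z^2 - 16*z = (z - 4)*(z^3 + 4*z^2 + 4*z) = z*(z - 4)*(z^2 + 4*z + 4) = z*(z - 4)*(z + 2)*(z + 2)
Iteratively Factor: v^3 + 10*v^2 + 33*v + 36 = (v + 3)*(v^2 + 7*v + 12) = (v + 3)*(v + 4)*(v + 3)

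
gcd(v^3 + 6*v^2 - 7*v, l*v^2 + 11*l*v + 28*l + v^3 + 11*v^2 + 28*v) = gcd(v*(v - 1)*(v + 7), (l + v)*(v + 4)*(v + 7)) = v + 7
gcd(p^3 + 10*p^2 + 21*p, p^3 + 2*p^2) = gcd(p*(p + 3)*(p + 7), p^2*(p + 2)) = p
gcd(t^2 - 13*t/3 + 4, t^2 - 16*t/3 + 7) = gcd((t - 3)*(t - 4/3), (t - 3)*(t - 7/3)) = t - 3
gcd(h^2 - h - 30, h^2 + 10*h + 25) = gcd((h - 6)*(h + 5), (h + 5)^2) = h + 5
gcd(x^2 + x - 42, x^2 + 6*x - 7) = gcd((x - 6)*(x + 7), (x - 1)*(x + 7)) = x + 7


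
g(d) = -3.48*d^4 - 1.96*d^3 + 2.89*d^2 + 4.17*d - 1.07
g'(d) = -13.92*d^3 - 5.88*d^2 + 5.78*d + 4.17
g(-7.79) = -11746.94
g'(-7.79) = 6182.71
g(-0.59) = -2.54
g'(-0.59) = 1.57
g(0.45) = 1.07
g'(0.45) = 4.31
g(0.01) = -1.03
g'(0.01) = 4.23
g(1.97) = -49.04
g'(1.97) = -113.69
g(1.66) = -21.57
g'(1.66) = -66.11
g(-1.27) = -6.74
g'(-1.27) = 15.86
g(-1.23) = -6.14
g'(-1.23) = 14.07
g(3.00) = -297.35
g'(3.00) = -407.25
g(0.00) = -1.07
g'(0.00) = 4.17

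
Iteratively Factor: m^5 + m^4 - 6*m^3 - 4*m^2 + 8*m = (m - 1)*(m^4 + 2*m^3 - 4*m^2 - 8*m) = (m - 2)*(m - 1)*(m^3 + 4*m^2 + 4*m) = (m - 2)*(m - 1)*(m + 2)*(m^2 + 2*m) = (m - 2)*(m - 1)*(m + 2)^2*(m)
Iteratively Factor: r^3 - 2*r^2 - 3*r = (r)*(r^2 - 2*r - 3) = r*(r + 1)*(r - 3)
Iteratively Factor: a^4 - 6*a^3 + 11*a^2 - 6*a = (a)*(a^3 - 6*a^2 + 11*a - 6) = a*(a - 3)*(a^2 - 3*a + 2) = a*(a - 3)*(a - 1)*(a - 2)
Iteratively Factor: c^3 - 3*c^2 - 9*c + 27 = (c - 3)*(c^2 - 9) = (c - 3)^2*(c + 3)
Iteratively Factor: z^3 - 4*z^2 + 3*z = (z)*(z^2 - 4*z + 3) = z*(z - 3)*(z - 1)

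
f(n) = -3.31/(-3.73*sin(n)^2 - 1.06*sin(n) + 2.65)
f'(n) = -3.31*(7.46*sin(n)*cos(n) + 1.06*cos(n))/(-3.73*sin(n)^2 - 1.06*sin(n) + 2.65)^2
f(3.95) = -2.26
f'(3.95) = -4.61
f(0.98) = 4.12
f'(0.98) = -20.75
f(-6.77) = -1.42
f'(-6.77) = 1.31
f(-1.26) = -11.90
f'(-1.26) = 79.11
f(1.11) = 2.56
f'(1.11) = -6.83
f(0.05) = -1.28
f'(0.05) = -0.71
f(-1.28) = -13.67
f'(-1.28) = 98.54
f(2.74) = -1.99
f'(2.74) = 4.37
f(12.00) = -1.54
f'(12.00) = 1.79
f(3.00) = -1.36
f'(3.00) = 1.18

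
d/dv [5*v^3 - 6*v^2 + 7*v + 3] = 15*v^2 - 12*v + 7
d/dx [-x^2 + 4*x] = 4 - 2*x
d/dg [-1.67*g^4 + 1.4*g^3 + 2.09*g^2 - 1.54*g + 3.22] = -6.68*g^3 + 4.2*g^2 + 4.18*g - 1.54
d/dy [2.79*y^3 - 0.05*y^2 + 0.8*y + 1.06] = 8.37*y^2 - 0.1*y + 0.8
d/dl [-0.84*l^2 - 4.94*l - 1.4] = -1.68*l - 4.94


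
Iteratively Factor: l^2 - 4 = (l - 2)*(l + 2)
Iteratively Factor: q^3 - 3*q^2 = (q - 3)*(q^2) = q*(q - 3)*(q)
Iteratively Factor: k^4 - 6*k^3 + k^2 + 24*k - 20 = (k - 5)*(k^3 - k^2 - 4*k + 4) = (k - 5)*(k - 1)*(k^2 - 4) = (k - 5)*(k - 2)*(k - 1)*(k + 2)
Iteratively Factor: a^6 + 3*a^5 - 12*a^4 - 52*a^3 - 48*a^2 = (a - 4)*(a^5 + 7*a^4 + 16*a^3 + 12*a^2) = (a - 4)*(a + 3)*(a^4 + 4*a^3 + 4*a^2) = a*(a - 4)*(a + 3)*(a^3 + 4*a^2 + 4*a) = a*(a - 4)*(a + 2)*(a + 3)*(a^2 + 2*a) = a^2*(a - 4)*(a + 2)*(a + 3)*(a + 2)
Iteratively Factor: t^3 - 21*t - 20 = (t + 4)*(t^2 - 4*t - 5) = (t - 5)*(t + 4)*(t + 1)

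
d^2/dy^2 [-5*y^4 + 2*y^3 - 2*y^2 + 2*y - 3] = -60*y^2 + 12*y - 4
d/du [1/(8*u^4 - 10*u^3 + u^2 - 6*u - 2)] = 2*(-16*u^3 + 15*u^2 - u + 3)/(-8*u^4 + 10*u^3 - u^2 + 6*u + 2)^2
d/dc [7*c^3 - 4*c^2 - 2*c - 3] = 21*c^2 - 8*c - 2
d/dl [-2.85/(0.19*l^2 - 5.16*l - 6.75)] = (1.083*l - 14.706)/(-0.19*l^2 + 5.16*l + 6.75)^2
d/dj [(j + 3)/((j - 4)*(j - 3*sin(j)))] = ((j - 4)*(j + 3)*(3*cos(j) - 1) + (j - 4)*(j - 3*sin(j)) - (j + 3)*(j - 3*sin(j)))/((j - 4)^2*(j - 3*sin(j))^2)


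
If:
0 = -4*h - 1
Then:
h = -1/4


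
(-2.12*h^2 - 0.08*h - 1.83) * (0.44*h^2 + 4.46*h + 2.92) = -0.9328*h^4 - 9.4904*h^3 - 7.3524*h^2 - 8.3954*h - 5.3436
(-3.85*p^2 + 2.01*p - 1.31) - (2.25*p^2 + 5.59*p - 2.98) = -6.1*p^2 - 3.58*p + 1.67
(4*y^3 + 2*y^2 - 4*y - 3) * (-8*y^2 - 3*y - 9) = -32*y^5 - 28*y^4 - 10*y^3 + 18*y^2 + 45*y + 27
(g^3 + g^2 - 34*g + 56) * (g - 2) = g^4 - g^3 - 36*g^2 + 124*g - 112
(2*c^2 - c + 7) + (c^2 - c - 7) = 3*c^2 - 2*c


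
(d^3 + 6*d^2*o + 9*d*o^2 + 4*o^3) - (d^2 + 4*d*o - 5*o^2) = d^3 + 6*d^2*o - d^2 + 9*d*o^2 - 4*d*o + 4*o^3 + 5*o^2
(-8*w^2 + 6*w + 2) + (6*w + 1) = -8*w^2 + 12*w + 3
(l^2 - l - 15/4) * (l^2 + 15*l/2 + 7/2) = l^4 + 13*l^3/2 - 31*l^2/4 - 253*l/8 - 105/8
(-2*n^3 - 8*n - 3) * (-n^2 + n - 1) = 2*n^5 - 2*n^4 + 10*n^3 - 5*n^2 + 5*n + 3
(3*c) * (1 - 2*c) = -6*c^2 + 3*c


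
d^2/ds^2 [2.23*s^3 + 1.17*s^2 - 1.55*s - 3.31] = 13.38*s + 2.34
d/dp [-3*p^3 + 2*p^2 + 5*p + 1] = -9*p^2 + 4*p + 5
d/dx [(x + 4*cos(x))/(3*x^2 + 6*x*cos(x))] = -(2*x^2*sin(x) + x^2 + 8*x*cos(x) + 8*cos(x)^2)/(3*x^2*(x + 2*cos(x))^2)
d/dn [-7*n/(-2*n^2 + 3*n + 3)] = 7*(-2*n^2 - 3)/(4*n^4 - 12*n^3 - 3*n^2 + 18*n + 9)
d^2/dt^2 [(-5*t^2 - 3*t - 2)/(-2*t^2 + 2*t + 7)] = 2*(32*t^3 + 234*t^2 + 102*t + 239)/(8*t^6 - 24*t^5 - 60*t^4 + 160*t^3 + 210*t^2 - 294*t - 343)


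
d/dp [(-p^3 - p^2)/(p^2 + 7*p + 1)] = p*(-p^3 - 14*p^2 - 10*p - 2)/(p^4 + 14*p^3 + 51*p^2 + 14*p + 1)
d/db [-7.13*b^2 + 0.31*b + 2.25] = 0.31 - 14.26*b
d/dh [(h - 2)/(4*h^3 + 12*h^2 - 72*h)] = (h*(h^2 + 3*h - 18) - 3*(h - 2)*(h^2 + 2*h - 6))/(4*h^2*(h^2 + 3*h - 18)^2)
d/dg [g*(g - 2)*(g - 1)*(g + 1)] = 4*g^3 - 6*g^2 - 2*g + 2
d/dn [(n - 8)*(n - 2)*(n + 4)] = 3*n^2 - 12*n - 24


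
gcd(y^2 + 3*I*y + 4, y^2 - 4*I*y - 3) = y - I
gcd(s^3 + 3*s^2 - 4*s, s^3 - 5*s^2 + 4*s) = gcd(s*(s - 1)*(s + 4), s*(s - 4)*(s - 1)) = s^2 - s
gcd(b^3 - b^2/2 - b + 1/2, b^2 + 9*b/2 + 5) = 1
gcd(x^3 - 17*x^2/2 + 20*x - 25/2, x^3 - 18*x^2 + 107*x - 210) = x - 5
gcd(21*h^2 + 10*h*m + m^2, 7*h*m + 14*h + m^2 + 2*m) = 7*h + m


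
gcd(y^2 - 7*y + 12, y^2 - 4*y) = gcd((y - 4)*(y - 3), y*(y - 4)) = y - 4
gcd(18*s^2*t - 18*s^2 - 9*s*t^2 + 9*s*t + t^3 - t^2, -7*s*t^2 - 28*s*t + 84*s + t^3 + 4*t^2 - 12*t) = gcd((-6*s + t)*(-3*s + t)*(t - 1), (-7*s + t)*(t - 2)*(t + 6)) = 1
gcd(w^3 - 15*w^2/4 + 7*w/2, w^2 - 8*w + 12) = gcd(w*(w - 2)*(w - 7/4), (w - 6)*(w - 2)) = w - 2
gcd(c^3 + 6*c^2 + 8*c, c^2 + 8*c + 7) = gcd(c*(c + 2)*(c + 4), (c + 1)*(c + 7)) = 1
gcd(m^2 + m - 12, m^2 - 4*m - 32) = m + 4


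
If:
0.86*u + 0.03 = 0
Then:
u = -0.03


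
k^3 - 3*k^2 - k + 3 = (k - 3)*(k - 1)*(k + 1)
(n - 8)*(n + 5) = n^2 - 3*n - 40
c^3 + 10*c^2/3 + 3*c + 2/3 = (c + 1/3)*(c + 1)*(c + 2)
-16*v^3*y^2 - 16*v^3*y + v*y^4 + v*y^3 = y*(-4*v + y)*(4*v + y)*(v*y + v)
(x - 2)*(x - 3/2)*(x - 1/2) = x^3 - 4*x^2 + 19*x/4 - 3/2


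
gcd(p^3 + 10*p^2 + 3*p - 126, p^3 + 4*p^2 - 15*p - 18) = p^2 + 3*p - 18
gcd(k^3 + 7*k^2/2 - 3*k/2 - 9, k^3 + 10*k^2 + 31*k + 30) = k^2 + 5*k + 6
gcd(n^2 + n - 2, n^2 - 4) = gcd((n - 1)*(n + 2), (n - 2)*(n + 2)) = n + 2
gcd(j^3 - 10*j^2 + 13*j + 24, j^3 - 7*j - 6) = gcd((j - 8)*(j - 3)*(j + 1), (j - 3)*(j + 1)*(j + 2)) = j^2 - 2*j - 3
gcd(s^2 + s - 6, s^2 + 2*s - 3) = s + 3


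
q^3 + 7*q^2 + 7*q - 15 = (q - 1)*(q + 3)*(q + 5)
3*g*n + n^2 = n*(3*g + n)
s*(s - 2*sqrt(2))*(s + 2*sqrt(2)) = s^3 - 8*s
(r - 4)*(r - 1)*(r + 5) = r^3 - 21*r + 20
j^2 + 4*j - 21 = (j - 3)*(j + 7)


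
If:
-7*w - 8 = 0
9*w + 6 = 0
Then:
No Solution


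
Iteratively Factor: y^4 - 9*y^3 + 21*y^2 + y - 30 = (y + 1)*(y^3 - 10*y^2 + 31*y - 30) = (y - 5)*(y + 1)*(y^2 - 5*y + 6) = (y - 5)*(y - 3)*(y + 1)*(y - 2)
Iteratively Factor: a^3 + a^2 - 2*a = (a + 2)*(a^2 - a) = a*(a + 2)*(a - 1)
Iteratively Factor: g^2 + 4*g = (g + 4)*(g)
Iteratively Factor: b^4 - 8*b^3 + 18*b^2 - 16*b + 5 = (b - 1)*(b^3 - 7*b^2 + 11*b - 5) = (b - 1)^2*(b^2 - 6*b + 5) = (b - 5)*(b - 1)^2*(b - 1)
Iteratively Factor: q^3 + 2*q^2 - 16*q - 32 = (q + 2)*(q^2 - 16) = (q + 2)*(q + 4)*(q - 4)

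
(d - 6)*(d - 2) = d^2 - 8*d + 12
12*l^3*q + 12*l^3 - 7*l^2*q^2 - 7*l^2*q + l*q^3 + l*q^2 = (-4*l + q)*(-3*l + q)*(l*q + l)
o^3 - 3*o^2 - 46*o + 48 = (o - 8)*(o - 1)*(o + 6)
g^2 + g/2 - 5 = (g - 2)*(g + 5/2)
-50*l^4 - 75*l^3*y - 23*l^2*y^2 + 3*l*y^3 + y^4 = (-5*l + y)*(l + y)*(2*l + y)*(5*l + y)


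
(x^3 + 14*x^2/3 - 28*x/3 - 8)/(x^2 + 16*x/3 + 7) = (3*x^3 + 14*x^2 - 28*x - 24)/(3*x^2 + 16*x + 21)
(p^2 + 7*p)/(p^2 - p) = (p + 7)/(p - 1)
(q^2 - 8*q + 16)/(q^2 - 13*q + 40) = (q^2 - 8*q + 16)/(q^2 - 13*q + 40)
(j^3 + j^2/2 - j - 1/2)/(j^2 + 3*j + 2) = (2*j^2 - j - 1)/(2*(j + 2))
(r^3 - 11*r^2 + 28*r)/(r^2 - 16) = r*(r - 7)/(r + 4)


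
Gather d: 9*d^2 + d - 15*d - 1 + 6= 9*d^2 - 14*d + 5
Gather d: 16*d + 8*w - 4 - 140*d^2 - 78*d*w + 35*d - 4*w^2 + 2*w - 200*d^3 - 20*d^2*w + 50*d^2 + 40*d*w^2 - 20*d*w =-200*d^3 + d^2*(-20*w - 90) + d*(40*w^2 - 98*w + 51) - 4*w^2 + 10*w - 4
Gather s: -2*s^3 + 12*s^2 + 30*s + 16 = -2*s^3 + 12*s^2 + 30*s + 16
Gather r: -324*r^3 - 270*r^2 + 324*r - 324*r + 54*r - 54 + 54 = -324*r^3 - 270*r^2 + 54*r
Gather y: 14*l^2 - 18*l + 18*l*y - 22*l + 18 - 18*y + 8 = 14*l^2 - 40*l + y*(18*l - 18) + 26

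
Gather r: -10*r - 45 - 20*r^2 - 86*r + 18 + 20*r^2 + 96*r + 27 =0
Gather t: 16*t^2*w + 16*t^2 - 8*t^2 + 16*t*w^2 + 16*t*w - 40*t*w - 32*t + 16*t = t^2*(16*w + 8) + t*(16*w^2 - 24*w - 16)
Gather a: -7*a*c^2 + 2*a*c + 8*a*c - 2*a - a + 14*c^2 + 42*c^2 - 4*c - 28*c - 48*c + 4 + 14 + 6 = a*(-7*c^2 + 10*c - 3) + 56*c^2 - 80*c + 24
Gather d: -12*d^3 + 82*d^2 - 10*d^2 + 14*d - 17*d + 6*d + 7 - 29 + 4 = -12*d^3 + 72*d^2 + 3*d - 18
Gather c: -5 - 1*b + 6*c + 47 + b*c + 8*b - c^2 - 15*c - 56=7*b - c^2 + c*(b - 9) - 14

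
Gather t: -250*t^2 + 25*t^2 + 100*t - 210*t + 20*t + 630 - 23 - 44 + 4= -225*t^2 - 90*t + 567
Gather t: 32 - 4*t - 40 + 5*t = t - 8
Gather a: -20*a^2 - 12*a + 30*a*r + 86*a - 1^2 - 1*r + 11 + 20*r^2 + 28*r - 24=-20*a^2 + a*(30*r + 74) + 20*r^2 + 27*r - 14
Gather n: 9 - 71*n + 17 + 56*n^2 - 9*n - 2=56*n^2 - 80*n + 24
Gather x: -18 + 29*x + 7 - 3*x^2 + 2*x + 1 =-3*x^2 + 31*x - 10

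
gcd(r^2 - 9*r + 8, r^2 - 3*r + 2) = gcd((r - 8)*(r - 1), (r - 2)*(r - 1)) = r - 1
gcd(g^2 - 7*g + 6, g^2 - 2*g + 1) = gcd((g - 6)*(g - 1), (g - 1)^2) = g - 1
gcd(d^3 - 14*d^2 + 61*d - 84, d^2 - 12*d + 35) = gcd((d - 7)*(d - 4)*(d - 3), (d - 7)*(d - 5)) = d - 7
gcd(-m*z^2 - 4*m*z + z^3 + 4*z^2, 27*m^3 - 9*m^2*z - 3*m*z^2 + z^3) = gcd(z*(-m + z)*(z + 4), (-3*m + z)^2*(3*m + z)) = 1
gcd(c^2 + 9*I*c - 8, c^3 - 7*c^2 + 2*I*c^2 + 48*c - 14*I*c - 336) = c + 8*I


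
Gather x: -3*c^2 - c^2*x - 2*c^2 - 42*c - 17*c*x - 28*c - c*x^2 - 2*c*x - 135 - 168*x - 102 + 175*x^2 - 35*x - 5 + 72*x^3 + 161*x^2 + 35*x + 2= -5*c^2 - 70*c + 72*x^3 + x^2*(336 - c) + x*(-c^2 - 19*c - 168) - 240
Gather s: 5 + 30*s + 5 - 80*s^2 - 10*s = -80*s^2 + 20*s + 10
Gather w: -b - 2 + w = -b + w - 2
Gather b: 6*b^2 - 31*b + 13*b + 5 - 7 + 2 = 6*b^2 - 18*b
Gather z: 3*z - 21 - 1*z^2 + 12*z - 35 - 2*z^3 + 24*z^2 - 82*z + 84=-2*z^3 + 23*z^2 - 67*z + 28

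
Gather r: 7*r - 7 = 7*r - 7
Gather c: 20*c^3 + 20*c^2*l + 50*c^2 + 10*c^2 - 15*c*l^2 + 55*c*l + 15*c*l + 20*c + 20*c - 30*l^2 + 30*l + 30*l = 20*c^3 + c^2*(20*l + 60) + c*(-15*l^2 + 70*l + 40) - 30*l^2 + 60*l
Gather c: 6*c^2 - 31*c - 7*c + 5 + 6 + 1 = 6*c^2 - 38*c + 12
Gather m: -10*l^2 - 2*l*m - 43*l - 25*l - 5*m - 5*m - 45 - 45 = -10*l^2 - 68*l + m*(-2*l - 10) - 90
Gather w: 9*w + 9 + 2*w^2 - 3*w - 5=2*w^2 + 6*w + 4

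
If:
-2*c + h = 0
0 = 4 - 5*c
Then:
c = 4/5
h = 8/5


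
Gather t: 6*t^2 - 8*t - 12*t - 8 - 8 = 6*t^2 - 20*t - 16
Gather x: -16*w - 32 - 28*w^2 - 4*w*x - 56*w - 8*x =-28*w^2 - 72*w + x*(-4*w - 8) - 32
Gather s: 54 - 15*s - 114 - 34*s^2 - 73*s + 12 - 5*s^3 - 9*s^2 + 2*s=-5*s^3 - 43*s^2 - 86*s - 48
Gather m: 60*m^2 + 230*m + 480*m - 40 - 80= 60*m^2 + 710*m - 120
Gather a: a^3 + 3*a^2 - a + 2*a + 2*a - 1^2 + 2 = a^3 + 3*a^2 + 3*a + 1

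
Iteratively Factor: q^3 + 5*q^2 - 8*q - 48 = (q - 3)*(q^2 + 8*q + 16) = (q - 3)*(q + 4)*(q + 4)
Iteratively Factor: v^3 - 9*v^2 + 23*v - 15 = (v - 1)*(v^2 - 8*v + 15) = (v - 3)*(v - 1)*(v - 5)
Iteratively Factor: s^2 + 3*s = (s)*(s + 3)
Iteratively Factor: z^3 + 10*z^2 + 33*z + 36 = (z + 4)*(z^2 + 6*z + 9) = (z + 3)*(z + 4)*(z + 3)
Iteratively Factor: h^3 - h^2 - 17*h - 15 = (h - 5)*(h^2 + 4*h + 3) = (h - 5)*(h + 3)*(h + 1)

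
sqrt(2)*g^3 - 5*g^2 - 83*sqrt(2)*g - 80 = (g - 8*sqrt(2))*(g + 5*sqrt(2))*(sqrt(2)*g + 1)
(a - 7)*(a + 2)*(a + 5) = a^3 - 39*a - 70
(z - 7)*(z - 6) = z^2 - 13*z + 42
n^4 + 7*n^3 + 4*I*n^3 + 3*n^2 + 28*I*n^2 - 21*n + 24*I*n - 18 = (n + 1)*(n + 6)*(n + I)*(n + 3*I)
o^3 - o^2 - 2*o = o*(o - 2)*(o + 1)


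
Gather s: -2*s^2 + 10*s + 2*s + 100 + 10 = -2*s^2 + 12*s + 110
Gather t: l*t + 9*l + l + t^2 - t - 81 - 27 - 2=10*l + t^2 + t*(l - 1) - 110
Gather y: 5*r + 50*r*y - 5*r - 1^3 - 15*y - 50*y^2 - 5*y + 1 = -50*y^2 + y*(50*r - 20)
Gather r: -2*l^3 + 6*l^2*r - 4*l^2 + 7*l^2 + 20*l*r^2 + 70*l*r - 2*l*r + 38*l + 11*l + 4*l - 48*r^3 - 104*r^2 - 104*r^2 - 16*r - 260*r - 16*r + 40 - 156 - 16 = -2*l^3 + 3*l^2 + 53*l - 48*r^3 + r^2*(20*l - 208) + r*(6*l^2 + 68*l - 292) - 132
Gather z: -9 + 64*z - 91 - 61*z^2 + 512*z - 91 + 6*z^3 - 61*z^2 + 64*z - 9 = 6*z^3 - 122*z^2 + 640*z - 200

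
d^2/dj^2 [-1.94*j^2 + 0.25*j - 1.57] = -3.88000000000000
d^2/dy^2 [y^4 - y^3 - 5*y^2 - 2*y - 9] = 12*y^2 - 6*y - 10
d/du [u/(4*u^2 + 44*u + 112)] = (28 - u^2)/(4*(u^4 + 22*u^3 + 177*u^2 + 616*u + 784))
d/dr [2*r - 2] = 2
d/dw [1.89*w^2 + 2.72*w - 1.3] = 3.78*w + 2.72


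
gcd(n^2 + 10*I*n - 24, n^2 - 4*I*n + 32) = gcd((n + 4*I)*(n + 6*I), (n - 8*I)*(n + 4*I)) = n + 4*I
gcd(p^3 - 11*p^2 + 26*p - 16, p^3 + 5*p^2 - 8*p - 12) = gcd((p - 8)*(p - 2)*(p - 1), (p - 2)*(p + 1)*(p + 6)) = p - 2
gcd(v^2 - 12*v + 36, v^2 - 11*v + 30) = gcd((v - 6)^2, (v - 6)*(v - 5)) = v - 6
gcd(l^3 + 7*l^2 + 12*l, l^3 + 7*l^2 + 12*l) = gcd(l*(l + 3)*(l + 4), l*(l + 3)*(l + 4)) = l^3 + 7*l^2 + 12*l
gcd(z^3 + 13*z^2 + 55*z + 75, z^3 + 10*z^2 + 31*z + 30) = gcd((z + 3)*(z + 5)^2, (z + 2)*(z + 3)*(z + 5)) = z^2 + 8*z + 15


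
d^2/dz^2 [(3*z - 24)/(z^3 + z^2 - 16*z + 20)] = 6*(3*z^3 - 33*z^2 - 191*z - 392)/(z^7 + 7*z^6 - 21*z^5 - 147*z^4 + 336*z^3 + 840*z^2 - 2800*z + 2000)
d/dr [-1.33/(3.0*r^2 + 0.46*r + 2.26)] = (7.98*r + 0.6118)/(3.0*r^2 + 0.46*r + 2.26)^2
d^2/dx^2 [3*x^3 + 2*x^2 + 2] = 18*x + 4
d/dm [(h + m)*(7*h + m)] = 8*h + 2*m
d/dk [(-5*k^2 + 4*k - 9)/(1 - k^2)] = 4*(k^2 - 7*k + 1)/(k^4 - 2*k^2 + 1)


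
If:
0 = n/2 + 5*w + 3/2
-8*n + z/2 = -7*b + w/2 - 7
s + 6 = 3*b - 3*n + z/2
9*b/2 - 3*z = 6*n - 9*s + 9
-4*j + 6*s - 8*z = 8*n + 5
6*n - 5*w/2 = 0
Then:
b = 6946/875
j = 649013/3500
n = -3/25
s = -7962/175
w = -36/125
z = -15918/125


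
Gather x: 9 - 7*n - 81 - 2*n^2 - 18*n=-2*n^2 - 25*n - 72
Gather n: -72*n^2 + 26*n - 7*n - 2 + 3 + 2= -72*n^2 + 19*n + 3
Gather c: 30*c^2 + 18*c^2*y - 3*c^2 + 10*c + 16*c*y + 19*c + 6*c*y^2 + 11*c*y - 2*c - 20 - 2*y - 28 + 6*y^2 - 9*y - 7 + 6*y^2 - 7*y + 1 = c^2*(18*y + 27) + c*(6*y^2 + 27*y + 27) + 12*y^2 - 18*y - 54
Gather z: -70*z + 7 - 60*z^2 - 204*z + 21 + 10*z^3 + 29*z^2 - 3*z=10*z^3 - 31*z^2 - 277*z + 28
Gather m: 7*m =7*m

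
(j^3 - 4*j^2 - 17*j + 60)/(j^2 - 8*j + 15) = j + 4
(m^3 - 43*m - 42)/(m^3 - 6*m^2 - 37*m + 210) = (m + 1)/(m - 5)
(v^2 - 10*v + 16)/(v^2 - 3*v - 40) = (v - 2)/(v + 5)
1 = 1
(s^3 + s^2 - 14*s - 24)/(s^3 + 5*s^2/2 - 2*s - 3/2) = 2*(s^2 - 2*s - 8)/(2*s^2 - s - 1)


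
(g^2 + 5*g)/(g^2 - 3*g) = (g + 5)/(g - 3)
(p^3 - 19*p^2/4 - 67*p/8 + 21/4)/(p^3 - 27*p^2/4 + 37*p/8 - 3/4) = (4*p + 7)/(4*p - 1)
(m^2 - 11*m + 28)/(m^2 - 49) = (m - 4)/(m + 7)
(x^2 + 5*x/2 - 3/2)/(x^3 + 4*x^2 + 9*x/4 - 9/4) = 2/(2*x + 3)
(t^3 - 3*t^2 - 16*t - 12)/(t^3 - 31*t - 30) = (t + 2)/(t + 5)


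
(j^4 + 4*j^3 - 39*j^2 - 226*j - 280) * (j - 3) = j^5 + j^4 - 51*j^3 - 109*j^2 + 398*j + 840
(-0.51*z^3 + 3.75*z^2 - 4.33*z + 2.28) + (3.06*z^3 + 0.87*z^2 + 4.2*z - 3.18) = 2.55*z^3 + 4.62*z^2 - 0.13*z - 0.9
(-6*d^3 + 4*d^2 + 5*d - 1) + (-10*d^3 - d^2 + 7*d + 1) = -16*d^3 + 3*d^2 + 12*d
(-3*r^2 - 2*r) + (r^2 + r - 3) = -2*r^2 - r - 3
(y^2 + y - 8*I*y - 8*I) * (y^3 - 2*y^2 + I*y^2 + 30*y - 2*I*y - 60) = y^5 - y^4 - 7*I*y^4 + 36*y^3 + 7*I*y^3 - 38*y^2 - 226*I*y^2 - 76*y + 240*I*y + 480*I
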